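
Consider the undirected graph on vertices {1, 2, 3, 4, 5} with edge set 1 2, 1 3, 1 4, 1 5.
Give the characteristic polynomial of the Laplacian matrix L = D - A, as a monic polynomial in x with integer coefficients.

x^5 - 8x^4 + 18x^3 - 16x^2 + 5x

Each diagonal entry of L is the vertex degree and each off-diagonal entry is -1 where an edge is present, 0 otherwise; in the order [1, 2, 3, 4, 5] the diagonal is [4, 1, 1, 1, 1]. L has integer entries, so p(x) = det(xI - L) has integer coefficients. Expanding the determinant yields x^5 - 8x^4 + 18x^3 - 16x^2 + 5x. Since p(0) = det(-L) = 0, x divides p(x). By the matrix-tree theorem the graph has (1/5) * product of the nonzero eigenvalues = 1 spanning tree. There is one zero in the spectrum, matching the 1 component.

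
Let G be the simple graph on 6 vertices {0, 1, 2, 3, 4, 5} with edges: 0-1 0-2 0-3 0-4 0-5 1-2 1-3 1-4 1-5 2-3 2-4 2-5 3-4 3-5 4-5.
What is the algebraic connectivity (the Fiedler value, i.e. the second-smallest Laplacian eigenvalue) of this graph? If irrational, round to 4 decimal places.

Each diagonal entry of L is the vertex degree and each off-diagonal entry is -1 where an edge is present, 0 otherwise; in the order [0, 1, 2, 3, 4, 5] the diagonal is [5, 5, 5, 5, 5, 5]. Computing the eigenvalues of L and sorting gives [0, 6, 6, 6, 6, 6]. The Fiedler value lambda_2 = 6 is strictly positive, so the graph is connected.

6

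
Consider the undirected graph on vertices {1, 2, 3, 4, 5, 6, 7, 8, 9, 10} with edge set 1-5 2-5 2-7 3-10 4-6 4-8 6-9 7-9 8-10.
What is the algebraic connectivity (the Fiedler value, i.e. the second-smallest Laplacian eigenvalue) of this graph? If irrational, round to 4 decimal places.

With the vertex order [1, 2, 3, 4, 5, 6, 7, 8, 9, 10], the degrees are [1, 2, 1, 2, 2, 2, 2, 2, 2, 2], giving D = diag(1, 2, 1, 2, 2, 2, 2, 2, 2, 2) and L = D - A. The sorted Laplacian eigenvalues are [0, 0.0979, 0.3820, 0.8244, 1.3820, 2, 2.6180, 3.1756, 3.6180, 3.9021]; the algebraic connectivity is the second entry, 0.0979. There is one zero in the spectrum, matching the 1 component. By the matrix-tree theorem the graph has (1/10) * product of the nonzero eigenvalues = 1 spanning tree.

0.0979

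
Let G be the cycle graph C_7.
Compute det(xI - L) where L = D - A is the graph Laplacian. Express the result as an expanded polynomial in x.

x^7 - 14x^6 + 77x^5 - 210x^4 + 294x^3 - 196x^2 + 49x

The graph has 7 vertices and degree multiset [2, 2, 2, 2, 2, 2, 2]; D is the diagonal matrix of degrees and L = D - A. L has integer entries, so p(x) = det(xI - L) has integer coefficients. Expanding the determinant yields x^7 - 14x^6 + 77x^5 - 210x^4 + 294x^3 - 196x^2 + 49x. The constant term is 0 because L is singular (the all-ones vector lies in its kernel). The largest eigenvalue, 3.8019, is at most the vertex count 7.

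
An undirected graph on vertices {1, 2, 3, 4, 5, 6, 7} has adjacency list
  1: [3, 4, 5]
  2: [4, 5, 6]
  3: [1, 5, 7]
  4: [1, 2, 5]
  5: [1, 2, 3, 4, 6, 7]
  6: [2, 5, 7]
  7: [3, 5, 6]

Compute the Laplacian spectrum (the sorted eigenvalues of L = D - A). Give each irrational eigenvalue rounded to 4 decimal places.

Each diagonal entry of L is the vertex degree and each off-diagonal entry is -1 where an edge is present, 0 otherwise; in the order [1, 2, 3, 4, 5, 6, 7] the diagonal is [3, 3, 3, 3, 6, 3, 3]. Since every row of L sums to 0, the all-ones vector is in the kernel and 0 is an eigenvalue. The eigenvalues sum to 24, which equals trace(L) = 2|E|.

[0, 2, 2, 4, 4, 5, 7]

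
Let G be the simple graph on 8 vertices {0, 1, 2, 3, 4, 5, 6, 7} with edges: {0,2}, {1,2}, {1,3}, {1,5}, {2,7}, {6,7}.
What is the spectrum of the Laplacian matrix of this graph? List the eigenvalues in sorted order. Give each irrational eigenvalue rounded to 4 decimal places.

[0, 0, 0.3217, 0.6802, 1, 2.1397, 3.2297, 4.6287]

With the vertex order [0, 1, 2, 3, 4, 5, 6, 7], the degrees are [1, 3, 3, 1, 0, 1, 1, 2], giving D = diag(1, 3, 3, 1, 0, 1, 1, 2) and L = D - A. The multiplicity of 0 as a Laplacian eigenvalue equals the number of connected components. The 2 zero eigenvalues correspond to the 2 connected components. The eigenvalues sum to 12, which equals trace(L) = 2|E|.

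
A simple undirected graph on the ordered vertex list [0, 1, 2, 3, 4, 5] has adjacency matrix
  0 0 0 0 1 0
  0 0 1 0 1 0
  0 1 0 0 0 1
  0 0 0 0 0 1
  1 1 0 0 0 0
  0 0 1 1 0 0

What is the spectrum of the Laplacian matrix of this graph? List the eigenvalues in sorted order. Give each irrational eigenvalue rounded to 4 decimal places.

Each diagonal entry of L is the vertex degree and each off-diagonal entry is -1 where an edge is present, 0 otherwise; in the order [0, 1, 2, 3, 4, 5] the diagonal is [1, 2, 2, 1, 2, 2]. L is symmetric positive semidefinite, so every eigenvalue is real and nonnegative. The single zero eigenvalue shows the graph is connected. The eigenvalues sum to 10, which equals trace(L) = 2|E|.

[0, 0.2679, 1, 2, 3, 3.7321]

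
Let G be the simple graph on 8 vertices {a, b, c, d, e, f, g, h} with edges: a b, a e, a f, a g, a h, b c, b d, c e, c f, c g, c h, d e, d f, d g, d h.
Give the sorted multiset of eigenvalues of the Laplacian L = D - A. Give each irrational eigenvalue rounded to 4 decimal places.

[0, 3, 3, 3, 3, 5, 5, 8]

With the vertex order [a, b, c, d, e, f, g, h], the degrees are [5, 3, 5, 5, 3, 3, 3, 3], giving D = diag(5, 3, 5, 5, 3, 3, 3, 3) and L = D - A. Since every row of L sums to 0, the all-ones vector is in the kernel and 0 is an eigenvalue. The single zero eigenvalue shows the graph is connected. The largest eigenvalue, 8, is at most the vertex count 8.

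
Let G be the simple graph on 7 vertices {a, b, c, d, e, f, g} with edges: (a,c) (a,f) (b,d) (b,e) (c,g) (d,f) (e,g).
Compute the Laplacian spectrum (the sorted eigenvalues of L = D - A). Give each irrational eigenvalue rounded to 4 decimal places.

With the vertex order [a, b, c, d, e, f, g], the degrees are [2, 2, 2, 2, 2, 2, 2], giving D = diag(2, 2, 2, 2, 2, 2, 2) and L = D - A. Diagonalising L (or applying a numerical eigensolver to the 7x7 matrix) gives the spectrum above. The eigenvalues sum to 14, which equals trace(L) = 2|E|.

[0, 0.7530, 0.7530, 2.4450, 2.4450, 3.8019, 3.8019]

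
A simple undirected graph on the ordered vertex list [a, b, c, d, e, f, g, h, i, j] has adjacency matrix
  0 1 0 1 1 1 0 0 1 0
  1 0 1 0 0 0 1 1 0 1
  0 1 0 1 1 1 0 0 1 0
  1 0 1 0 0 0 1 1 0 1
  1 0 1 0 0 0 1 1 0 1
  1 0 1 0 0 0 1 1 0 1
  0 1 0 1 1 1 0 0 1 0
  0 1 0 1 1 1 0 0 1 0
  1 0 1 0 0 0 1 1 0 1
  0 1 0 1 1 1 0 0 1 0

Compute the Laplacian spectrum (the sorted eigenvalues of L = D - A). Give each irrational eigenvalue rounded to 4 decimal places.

Each diagonal entry of L is the vertex degree and each off-diagonal entry is -1 where an edge is present, 0 otherwise; in the order [a, b, c, d, e, f, g, h, i, j] the diagonal is [5, 5, 5, 5, 5, 5, 5, 5, 5, 5]. Since every row of L sums to 0, the all-ones vector is in the kernel and 0 is an eigenvalue. The single zero eigenvalue shows the graph is connected.

[0, 5, 5, 5, 5, 5, 5, 5, 5, 10]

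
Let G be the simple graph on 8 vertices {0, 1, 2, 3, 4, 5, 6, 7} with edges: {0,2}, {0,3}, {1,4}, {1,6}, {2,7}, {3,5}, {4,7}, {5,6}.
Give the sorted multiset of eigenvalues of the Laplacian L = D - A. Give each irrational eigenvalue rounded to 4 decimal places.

[0, 0.5858, 0.5858, 2, 2, 3.4142, 3.4142, 4]

Each diagonal entry of L is the vertex degree and each off-diagonal entry is -1 where an edge is present, 0 otherwise; in the order [0, 1, 2, 3, 4, 5, 6, 7] the diagonal is [2, 2, 2, 2, 2, 2, 2, 2]. Since every row of L sums to 0, the all-ones vector is in the kernel and 0 is an eigenvalue. There is one zero in the spectrum, matching the 1 component. The eigenvalues sum to 16, which equals trace(L) = 2|E|.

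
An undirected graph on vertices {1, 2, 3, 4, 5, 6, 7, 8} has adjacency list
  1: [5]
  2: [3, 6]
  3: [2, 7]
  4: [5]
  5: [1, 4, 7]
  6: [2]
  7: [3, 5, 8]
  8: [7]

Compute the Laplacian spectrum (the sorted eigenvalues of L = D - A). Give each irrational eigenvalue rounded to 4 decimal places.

[0, 0.2243, 0.5858, 1, 1.4108, 2.7237, 3.4142, 4.6412]

With the vertex order [1, 2, 3, 4, 5, 6, 7, 8], the degrees are [1, 2, 2, 1, 3, 1, 3, 1], giving D = diag(1, 2, 2, 1, 3, 1, 3, 1) and L = D - A. The multiplicity of 0 as a Laplacian eigenvalue equals the number of connected components.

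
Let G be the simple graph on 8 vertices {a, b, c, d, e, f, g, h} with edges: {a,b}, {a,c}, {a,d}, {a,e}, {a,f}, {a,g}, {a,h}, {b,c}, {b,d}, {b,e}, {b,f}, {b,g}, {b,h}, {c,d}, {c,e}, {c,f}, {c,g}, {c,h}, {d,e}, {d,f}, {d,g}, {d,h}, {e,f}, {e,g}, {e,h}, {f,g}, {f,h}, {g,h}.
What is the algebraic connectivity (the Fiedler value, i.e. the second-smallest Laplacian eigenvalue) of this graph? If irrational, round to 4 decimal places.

Reading degrees in the order [a, b, c, d, e, f, g, h] gives [7, 7, 7, 7, 7, 7, 7, 7]; set D = diag(7, 7, 7, 7, 7, 7, 7, 7) and form L = D - A. The smallest Laplacian eigenvalue is always 0. The next one, lambda_2 = 8, measures how hard the graph is to disconnect: larger values mean better connectivity. There is one zero in the spectrum, matching the 1 component.

8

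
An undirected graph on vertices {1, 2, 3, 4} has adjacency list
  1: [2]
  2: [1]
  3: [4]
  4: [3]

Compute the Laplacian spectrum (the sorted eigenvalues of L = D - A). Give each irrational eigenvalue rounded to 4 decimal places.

[0, 0, 2, 2]

With the vertex order [1, 2, 3, 4], the degrees are [1, 1, 1, 1], giving D = diag(1, 1, 1, 1) and L = D - A. Diagonalising L (or applying a numerical eigensolver to the 4x4 matrix) gives the spectrum above. The 2 zero eigenvalues correspond to the 2 connected components. There are 2 zeros in the spectrum, matching the 2 components.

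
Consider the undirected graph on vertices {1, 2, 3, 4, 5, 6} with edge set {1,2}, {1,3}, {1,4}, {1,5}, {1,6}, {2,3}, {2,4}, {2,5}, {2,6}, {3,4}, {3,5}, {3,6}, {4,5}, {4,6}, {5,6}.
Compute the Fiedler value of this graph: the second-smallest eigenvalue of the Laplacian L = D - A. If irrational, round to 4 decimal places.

With the vertex order [1, 2, 3, 4, 5, 6], the degrees are [5, 5, 5, 5, 5, 5], giving D = diag(5, 5, 5, 5, 5, 5) and L = D - A. The smallest Laplacian eigenvalue is always 0. The next one, lambda_2 = 6, measures how hard the graph is to disconnect: larger values mean better connectivity. The largest eigenvalue, 6, is at most the vertex count 6. There is one zero in the spectrum, matching the 1 component.

6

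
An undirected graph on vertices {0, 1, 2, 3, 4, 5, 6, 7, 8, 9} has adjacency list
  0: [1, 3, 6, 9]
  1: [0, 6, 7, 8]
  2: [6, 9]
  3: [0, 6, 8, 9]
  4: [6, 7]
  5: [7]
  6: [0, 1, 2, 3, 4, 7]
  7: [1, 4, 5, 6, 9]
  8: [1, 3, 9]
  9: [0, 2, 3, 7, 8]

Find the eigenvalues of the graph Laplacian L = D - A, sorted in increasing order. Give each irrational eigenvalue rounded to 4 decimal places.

[0, 0.8358, 1.6601, 1.8921, 3.2844, 3.6635, 5, 5.2818, 6.7248, 7.6575]

Reading degrees in the order [0, 1, 2, 3, 4, 5, 6, 7, 8, 9] gives [4, 4, 2, 4, 2, 1, 6, 5, 3, 5]; set D = diag(4, 4, 2, 4, 2, 1, 6, 5, 3, 5) and form L = D - A. Diagonalising L (or applying a numerical eigensolver to the 10x10 matrix) gives the spectrum above.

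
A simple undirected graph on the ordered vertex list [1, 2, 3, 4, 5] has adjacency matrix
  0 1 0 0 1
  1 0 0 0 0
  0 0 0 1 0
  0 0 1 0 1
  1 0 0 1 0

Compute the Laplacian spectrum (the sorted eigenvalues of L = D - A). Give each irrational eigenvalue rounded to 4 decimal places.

With the vertex order [1, 2, 3, 4, 5], the degrees are [2, 1, 1, 2, 2], giving D = diag(2, 1, 1, 2, 2) and L = D - A. Diagonalising L (or applying a numerical eigensolver to the 5x5 matrix) gives the spectrum above.

[0, 0.3820, 1.3820, 2.6180, 3.6180]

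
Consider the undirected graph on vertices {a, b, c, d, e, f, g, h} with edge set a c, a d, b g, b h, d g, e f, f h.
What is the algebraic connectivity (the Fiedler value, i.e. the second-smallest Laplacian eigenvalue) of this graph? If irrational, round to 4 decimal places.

0.1522

With the vertex order [a, b, c, d, e, f, g, h], the degrees are [2, 2, 1, 2, 1, 2, 2, 2], giving D = diag(2, 2, 1, 2, 1, 2, 2, 2) and L = D - A. The sorted Laplacian eigenvalues are [0, 0.1522, 0.5858, 1.2346, 2, 2.7654, 3.4142, 3.8478]; the algebraic connectivity is the second entry, 0.1522.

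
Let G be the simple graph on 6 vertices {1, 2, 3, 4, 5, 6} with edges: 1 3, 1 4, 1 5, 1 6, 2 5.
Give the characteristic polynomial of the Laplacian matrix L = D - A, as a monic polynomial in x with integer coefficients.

Each diagonal entry of L is the vertex degree and each off-diagonal entry is -1 where an edge is present, 0 otherwise; in the order [1, 2, 3, 4, 5, 6] the diagonal is [4, 1, 1, 1, 2, 1]. Computing det(xI - L) by cofactor expansion (or equivalently via sum-over-permutations) gives x^6 - 10x^5 + 33x^4 - 46x^3 + 28x^2 - 6x. Since p(0) = det(-L) = 0, x divides p(x). By the matrix-tree theorem the graph has (1/6) * product of the nonzero eigenvalues = 1 spanning tree. The eigenvalues sum to 10, which equals trace(L) = 2|E|.

x^6 - 10x^5 + 33x^4 - 46x^3 + 28x^2 - 6x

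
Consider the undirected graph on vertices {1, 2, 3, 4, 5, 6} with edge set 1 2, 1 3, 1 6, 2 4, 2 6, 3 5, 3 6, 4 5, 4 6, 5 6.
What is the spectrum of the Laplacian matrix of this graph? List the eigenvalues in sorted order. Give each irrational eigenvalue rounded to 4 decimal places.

Reading degrees in the order [1, 2, 3, 4, 5, 6] gives [3, 3, 3, 3, 3, 5]; set D = diag(3, 3, 3, 3, 3, 5) and form L = D - A. Diagonalising L (or applying a numerical eigensolver to the 6x6 matrix) gives the spectrum above. The single zero eigenvalue shows the graph is connected. The eigenvalues sum to 20, which equals trace(L) = 2|E|.

[0, 2.3820, 2.3820, 4.6180, 4.6180, 6]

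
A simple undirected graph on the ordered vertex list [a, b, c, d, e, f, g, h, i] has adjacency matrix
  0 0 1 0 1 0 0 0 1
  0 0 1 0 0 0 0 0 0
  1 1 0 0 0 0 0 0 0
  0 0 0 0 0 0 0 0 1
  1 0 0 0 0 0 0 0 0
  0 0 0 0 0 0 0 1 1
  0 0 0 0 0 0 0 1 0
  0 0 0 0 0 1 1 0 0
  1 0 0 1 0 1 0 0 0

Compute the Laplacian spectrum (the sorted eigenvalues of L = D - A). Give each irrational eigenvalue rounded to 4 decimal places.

[0, 0.1862, 0.4822, 0.7043, 1.4073, 2.1338, 2.8532, 3.5372, 4.6958]

With the vertex order [a, b, c, d, e, f, g, h, i], the degrees are [3, 1, 2, 1, 1, 2, 1, 2, 3], giving D = diag(3, 1, 2, 1, 1, 2, 1, 2, 3) and L = D - A. Since every row of L sums to 0, the all-ones vector is in the kernel and 0 is an eigenvalue. The single zero eigenvalue shows the graph is connected. By the matrix-tree theorem the graph has (1/9) * product of the nonzero eigenvalues = 1 spanning tree. There is one zero in the spectrum, matching the 1 component.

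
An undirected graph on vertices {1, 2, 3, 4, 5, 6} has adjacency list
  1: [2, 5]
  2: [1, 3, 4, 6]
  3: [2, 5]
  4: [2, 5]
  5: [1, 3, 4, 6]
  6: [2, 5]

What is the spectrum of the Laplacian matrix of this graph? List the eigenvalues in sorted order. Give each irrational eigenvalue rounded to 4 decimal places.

With the vertex order [1, 2, 3, 4, 5, 6], the degrees are [2, 4, 2, 2, 4, 2], giving D = diag(2, 4, 2, 2, 4, 2) and L = D - A. Since every row of L sums to 0, the all-ones vector is in the kernel and 0 is an eigenvalue. The single zero eigenvalue shows the graph is connected. The eigenvalues sum to 16, which equals trace(L) = 2|E|.

[0, 2, 2, 2, 4, 6]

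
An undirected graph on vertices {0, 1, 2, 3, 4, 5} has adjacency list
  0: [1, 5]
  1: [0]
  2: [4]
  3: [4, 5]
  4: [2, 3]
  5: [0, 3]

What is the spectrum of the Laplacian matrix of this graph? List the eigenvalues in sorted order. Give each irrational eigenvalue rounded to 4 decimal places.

[0, 0.2679, 1, 2, 3, 3.7321]

Each diagonal entry of L is the vertex degree and each off-diagonal entry is -1 where an edge is present, 0 otherwise; in the order [0, 1, 2, 3, 4, 5] the diagonal is [2, 1, 1, 2, 2, 2]. Since every row of L sums to 0, the all-ones vector is in the kernel and 0 is an eigenvalue. The single zero eigenvalue shows the graph is connected.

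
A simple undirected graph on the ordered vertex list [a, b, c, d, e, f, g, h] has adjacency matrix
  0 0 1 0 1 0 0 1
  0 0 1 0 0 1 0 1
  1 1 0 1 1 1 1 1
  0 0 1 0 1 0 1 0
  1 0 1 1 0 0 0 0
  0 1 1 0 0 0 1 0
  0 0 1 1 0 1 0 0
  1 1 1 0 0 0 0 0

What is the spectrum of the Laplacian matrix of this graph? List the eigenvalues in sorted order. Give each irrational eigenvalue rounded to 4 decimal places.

[0, 1.7530, 1.7530, 3.4450, 3.4450, 4.8019, 4.8019, 8]

With the vertex order [a, b, c, d, e, f, g, h], the degrees are [3, 3, 7, 3, 3, 3, 3, 3], giving D = diag(3, 3, 7, 3, 3, 3, 3, 3) and L = D - A. L is symmetric positive semidefinite, so every eigenvalue is real and nonnegative. The single zero eigenvalue shows the graph is connected. The largest eigenvalue, 8, is at most the vertex count 8.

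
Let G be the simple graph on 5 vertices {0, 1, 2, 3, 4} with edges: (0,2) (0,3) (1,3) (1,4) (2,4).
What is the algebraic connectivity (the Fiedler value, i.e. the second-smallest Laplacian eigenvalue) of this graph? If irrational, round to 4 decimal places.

1.3820

Reading degrees in the order [0, 1, 2, 3, 4] gives [2, 2, 2, 2, 2]; set D = diag(2, 2, 2, 2, 2) and form L = D - A. The smallest Laplacian eigenvalue is always 0. The next one, lambda_2 = 1.3820, measures how hard the graph is to disconnect: larger values mean better connectivity. By the matrix-tree theorem the graph has (1/5) * product of the nonzero eigenvalues = 5 spanning trees.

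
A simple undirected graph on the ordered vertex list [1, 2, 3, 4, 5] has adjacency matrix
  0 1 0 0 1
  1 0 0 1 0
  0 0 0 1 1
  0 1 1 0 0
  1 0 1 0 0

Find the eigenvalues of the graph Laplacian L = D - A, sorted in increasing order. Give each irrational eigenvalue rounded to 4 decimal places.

[0, 1.3820, 1.3820, 3.6180, 3.6180]

Reading degrees in the order [1, 2, 3, 4, 5] gives [2, 2, 2, 2, 2]; set D = diag(2, 2, 2, 2, 2) and form L = D - A. The multiplicity of 0 as a Laplacian eigenvalue equals the number of connected components. The single zero eigenvalue shows the graph is connected.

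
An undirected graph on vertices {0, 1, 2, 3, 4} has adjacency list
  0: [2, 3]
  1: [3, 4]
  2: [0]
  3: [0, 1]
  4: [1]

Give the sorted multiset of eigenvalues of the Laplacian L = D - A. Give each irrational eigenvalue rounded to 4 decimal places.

[0, 0.3820, 1.3820, 2.6180, 3.6180]

Reading degrees in the order [0, 1, 2, 3, 4] gives [2, 2, 1, 2, 1]; set D = diag(2, 2, 1, 2, 1) and form L = D - A. Diagonalising L (or applying a numerical eigensolver to the 5x5 matrix) gives the spectrum above. The single zero eigenvalue shows the graph is connected. There is one zero in the spectrum, matching the 1 component. The largest eigenvalue, 3.6180, is at most the vertex count 5.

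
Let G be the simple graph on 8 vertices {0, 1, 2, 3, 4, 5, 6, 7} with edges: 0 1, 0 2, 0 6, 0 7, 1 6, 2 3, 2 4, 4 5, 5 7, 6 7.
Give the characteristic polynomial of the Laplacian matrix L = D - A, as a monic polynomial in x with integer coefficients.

With the vertex order [0, 1, 2, 3, 4, 5, 6, 7], the degrees are [4, 2, 3, 1, 2, 2, 3, 3], giving D = diag(4, 2, 3, 1, 2, 2, 3, 3) and L = D - A. Computing det(xI - L) by cofactor expansion (or equivalently via sum-over-permutations) gives x^8 - 20x^7 + 162x^6 - 682x^5 + 1590x^4 - 2016x^3 + 1259x^2 - 296x. Since p(0) = det(-L) = 0, x divides p(x). The eigenvalues sum to 20, which equals trace(L) = 2|E|. The largest eigenvalue, 5.3401, is at most the vertex count 8.

x^8 - 20x^7 + 162x^6 - 682x^5 + 1590x^4 - 2016x^3 + 1259x^2 - 296x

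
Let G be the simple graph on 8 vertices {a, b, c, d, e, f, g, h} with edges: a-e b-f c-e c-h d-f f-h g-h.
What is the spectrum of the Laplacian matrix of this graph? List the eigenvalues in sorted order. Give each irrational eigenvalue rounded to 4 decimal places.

Each diagonal entry of L is the vertex degree and each off-diagonal entry is -1 where an edge is present, 0 otherwise; in the order [a, b, c, d, e, f, g, h] the diagonal is [1, 1, 2, 1, 2, 3, 1, 3]. Diagonalising L (or applying a numerical eigensolver to the 8x8 matrix) gives the spectrum above. The single zero eigenvalue shows the graph is connected. The largest eigenvalue, 4.6412, is at most the vertex count 8.

[0, 0.2243, 0.5858, 1, 1.4108, 2.7237, 3.4142, 4.6412]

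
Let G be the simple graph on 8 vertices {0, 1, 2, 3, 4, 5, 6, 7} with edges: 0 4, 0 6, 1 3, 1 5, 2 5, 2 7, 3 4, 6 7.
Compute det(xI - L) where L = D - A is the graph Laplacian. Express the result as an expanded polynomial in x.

Each diagonal entry of L is the vertex degree and each off-diagonal entry is -1 where an edge is present, 0 otherwise; in the order [0, 1, 2, 3, 4, 5, 6, 7] the diagonal is [2, 2, 2, 2, 2, 2, 2, 2]. Computing det(xI - L) by cofactor expansion (or equivalently via sum-over-permutations) gives x^8 - 16x^7 + 104x^6 - 352x^5 + 660x^4 - 672x^3 + 336x^2 - 64x. Since p(0) = det(-L) = 0, x divides p(x).

x^8 - 16x^7 + 104x^6 - 352x^5 + 660x^4 - 672x^3 + 336x^2 - 64x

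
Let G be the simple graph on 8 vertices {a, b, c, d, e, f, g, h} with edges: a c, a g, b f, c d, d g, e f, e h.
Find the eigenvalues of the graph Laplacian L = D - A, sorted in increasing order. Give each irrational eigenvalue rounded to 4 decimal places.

[0, 0, 0.5858, 2, 2, 2, 3.4142, 4]

With the vertex order [a, b, c, d, e, f, g, h], the degrees are [2, 1, 2, 2, 2, 2, 2, 1], giving D = diag(2, 1, 2, 2, 2, 2, 2, 1) and L = D - A. L is symmetric positive semidefinite, so every eigenvalue is real and nonnegative. The 2 zero eigenvalues correspond to the 2 connected components. There are 2 zeros in the spectrum, matching the 2 components. The eigenvalues sum to 14, which equals trace(L) = 2|E|.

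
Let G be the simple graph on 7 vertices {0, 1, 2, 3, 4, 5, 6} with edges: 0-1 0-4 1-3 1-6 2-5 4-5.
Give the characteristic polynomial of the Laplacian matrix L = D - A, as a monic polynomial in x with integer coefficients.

Reading degrees in the order [0, 1, 2, 3, 4, 5, 6] gives [2, 3, 1, 1, 2, 2, 1]; set D = diag(2, 3, 1, 1, 2, 2, 1) and form L = D - A. Computing det(xI - L) by cofactor expansion (or equivalently via sum-over-permutations) gives x^7 - 12x^6 + 54x^5 - 114x^4 + 116x^3 - 52x^2 + 7x. The constant term is 0 because L is singular (the all-ones vector lies in its kernel). There is one zero in the spectrum, matching the 1 component.

x^7 - 12x^6 + 54x^5 - 114x^4 + 116x^3 - 52x^2 + 7x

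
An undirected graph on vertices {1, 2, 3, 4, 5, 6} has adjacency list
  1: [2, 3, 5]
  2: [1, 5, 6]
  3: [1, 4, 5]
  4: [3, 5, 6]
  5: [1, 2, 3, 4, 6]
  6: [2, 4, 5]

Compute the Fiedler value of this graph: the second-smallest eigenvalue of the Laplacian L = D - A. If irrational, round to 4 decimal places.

2.3820

With the vertex order [1, 2, 3, 4, 5, 6], the degrees are [3, 3, 3, 3, 5, 3], giving D = diag(3, 3, 3, 3, 5, 3) and L = D - A. The sorted Laplacian eigenvalues are [0, 2.3820, 2.3820, 4.6180, 4.6180, 6]; the algebraic connectivity is the second entry, 2.3820. The largest eigenvalue, 6, is at most the vertex count 6. There is one zero in the spectrum, matching the 1 component.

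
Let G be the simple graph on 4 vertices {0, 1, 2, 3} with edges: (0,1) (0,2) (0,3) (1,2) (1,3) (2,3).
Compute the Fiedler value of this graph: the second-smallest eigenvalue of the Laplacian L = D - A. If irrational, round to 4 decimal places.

Each diagonal entry of L is the vertex degree and each off-diagonal entry is -1 where an edge is present, 0 otherwise; in the order [0, 1, 2, 3] the diagonal is [3, 3, 3, 3]. The smallest Laplacian eigenvalue is always 0. The next one, lambda_2 = 4, measures how hard the graph is to disconnect: larger values mean better connectivity. By the matrix-tree theorem the graph has (1/4) * product of the nonzero eigenvalues = 16 spanning trees.

4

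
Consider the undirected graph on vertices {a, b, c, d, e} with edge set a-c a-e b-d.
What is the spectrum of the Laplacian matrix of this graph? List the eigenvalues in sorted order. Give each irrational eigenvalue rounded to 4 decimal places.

[0, 0, 1, 2, 3]

Each diagonal entry of L is the vertex degree and each off-diagonal entry is -1 where an edge is present, 0 otherwise; in the order [a, b, c, d, e] the diagonal is [2, 1, 1, 1, 1]. Since every row of L sums to 0, the all-ones vector is in the kernel and 0 is an eigenvalue. The 2 zero eigenvalues correspond to the 2 connected components. The eigenvalues sum to 6, which equals trace(L) = 2|E|.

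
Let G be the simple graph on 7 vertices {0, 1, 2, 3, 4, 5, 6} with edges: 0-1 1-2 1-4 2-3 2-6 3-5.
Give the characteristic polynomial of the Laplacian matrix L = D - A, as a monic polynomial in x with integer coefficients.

x^7 - 12x^6 + 53x^5 - 108x^4 + 105x^3 - 46x^2 + 7x

Each diagonal entry of L is the vertex degree and each off-diagonal entry is -1 where an edge is present, 0 otherwise; in the order [0, 1, 2, 3, 4, 5, 6] the diagonal is [1, 3, 3, 2, 1, 1, 1]. L has integer entries, so p(x) = det(xI - L) has integer coefficients. Expanding the determinant yields x^7 - 12x^6 + 53x^5 - 108x^4 + 105x^3 - 46x^2 + 7x. The coefficient of x^6 equals -trace(L) = -12, matching the sum of degrees.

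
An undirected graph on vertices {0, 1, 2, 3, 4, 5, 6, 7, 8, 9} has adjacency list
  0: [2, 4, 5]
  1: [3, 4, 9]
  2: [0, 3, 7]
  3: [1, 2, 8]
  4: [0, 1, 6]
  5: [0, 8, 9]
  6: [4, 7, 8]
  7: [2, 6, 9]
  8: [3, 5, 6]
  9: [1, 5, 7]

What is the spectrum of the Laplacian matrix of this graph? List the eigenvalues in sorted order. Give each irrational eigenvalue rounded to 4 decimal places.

Each diagonal entry of L is the vertex degree and each off-diagonal entry is -1 where an edge is present, 0 otherwise; in the order [0, 1, 2, 3, 4, 5, 6, 7, 8, 9] the diagonal is [3, 3, 3, 3, 3, 3, 3, 3, 3, 3]. Since every row of L sums to 0, the all-ones vector is in the kernel and 0 is an eigenvalue. The largest eigenvalue, 5, is at most the vertex count 10. The eigenvalues sum to 30, which equals trace(L) = 2|E|.

[0, 2, 2, 2, 2, 2, 5, 5, 5, 5]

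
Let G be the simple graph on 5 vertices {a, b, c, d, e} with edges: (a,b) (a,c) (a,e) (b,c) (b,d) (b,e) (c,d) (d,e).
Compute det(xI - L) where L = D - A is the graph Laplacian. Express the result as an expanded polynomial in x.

x^5 - 16x^4 + 94x^3 - 240x^2 + 225x

With the vertex order [a, b, c, d, e], the degrees are [3, 4, 3, 3, 3], giving D = diag(3, 4, 3, 3, 3) and L = D - A. The eigenvalues of L are [0, 3, 3, 5, 5]; the characteristic polynomial is the product of (x - lambda_i), which multiplies out to x^5 - 16x^4 + 94x^3 - 240x^2 + 225x. Since p(0) = det(-L) = 0, x divides p(x). The largest eigenvalue, 5, is at most the vertex count 5.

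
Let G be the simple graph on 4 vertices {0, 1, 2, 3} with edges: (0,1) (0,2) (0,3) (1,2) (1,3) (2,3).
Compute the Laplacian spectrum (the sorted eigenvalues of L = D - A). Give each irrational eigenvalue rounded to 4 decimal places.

Reading degrees in the order [0, 1, 2, 3] gives [3, 3, 3, 3]; set D = diag(3, 3, 3, 3) and form L = D - A. L is symmetric positive semidefinite, so every eigenvalue is real and nonnegative. The largest eigenvalue, 4, is at most the vertex count 4.

[0, 4, 4, 4]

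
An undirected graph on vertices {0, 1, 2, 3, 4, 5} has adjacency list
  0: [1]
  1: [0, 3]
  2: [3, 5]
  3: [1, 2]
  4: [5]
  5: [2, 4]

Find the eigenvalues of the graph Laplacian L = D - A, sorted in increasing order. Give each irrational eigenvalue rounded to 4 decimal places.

[0, 0.2679, 1, 2, 3, 3.7321]

With the vertex order [0, 1, 2, 3, 4, 5], the degrees are [1, 2, 2, 2, 1, 2], giving D = diag(1, 2, 2, 2, 1, 2) and L = D - A. Diagonalising L (or applying a numerical eigensolver to the 6x6 matrix) gives the spectrum above. The single zero eigenvalue shows the graph is connected.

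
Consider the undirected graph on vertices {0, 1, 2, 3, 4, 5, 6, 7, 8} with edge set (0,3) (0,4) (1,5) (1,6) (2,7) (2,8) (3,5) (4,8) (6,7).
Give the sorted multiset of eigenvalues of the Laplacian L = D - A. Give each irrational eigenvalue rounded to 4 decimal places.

Each diagonal entry of L is the vertex degree and each off-diagonal entry is -1 where an edge is present, 0 otherwise; in the order [0, 1, 2, 3, 4, 5, 6, 7, 8] the diagonal is [2, 2, 2, 2, 2, 2, 2, 2, 2]. Since every row of L sums to 0, the all-ones vector is in the kernel and 0 is an eigenvalue. There is one zero in the spectrum, matching the 1 component. The largest eigenvalue, 3.8794, is at most the vertex count 9.

[0, 0.4679, 0.4679, 1.6527, 1.6527, 3, 3, 3.8794, 3.8794]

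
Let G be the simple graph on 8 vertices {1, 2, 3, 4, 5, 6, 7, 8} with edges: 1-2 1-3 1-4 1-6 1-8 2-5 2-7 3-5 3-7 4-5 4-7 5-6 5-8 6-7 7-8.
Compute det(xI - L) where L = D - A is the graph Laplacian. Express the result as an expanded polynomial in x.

x^8 - 30x^7 + 375x^6 - 2540x^5 + 10095x^4 - 23598x^3 + 30105x^2 - 16200x

With the vertex order [1, 2, 3, 4, 5, 6, 7, 8], the degrees are [5, 3, 3, 3, 5, 3, 5, 3], giving D = diag(5, 3, 3, 3, 5, 3, 5, 3) and L = D - A. The eigenvalues of L are [0, 3, 3, 3, 3, 5, 5, 8]; the characteristic polynomial is the product of (x - lambda_i), which multiplies out to x^8 - 30x^7 + 375x^6 - 2540x^5 + 10095x^4 - 23598x^3 + 30105x^2 - 16200x. The coefficient of x^7 equals -trace(L) = -30, matching the sum of degrees. The largest eigenvalue, 8, is at most the vertex count 8. By the matrix-tree theorem the graph has (1/8) * product of the nonzero eigenvalues = 2025 spanning trees.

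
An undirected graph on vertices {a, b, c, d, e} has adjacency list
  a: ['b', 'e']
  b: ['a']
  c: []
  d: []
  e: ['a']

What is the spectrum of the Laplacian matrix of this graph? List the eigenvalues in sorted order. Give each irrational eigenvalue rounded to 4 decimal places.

[0, 0, 0, 1, 3]

With the vertex order [a, b, c, d, e], the degrees are [2, 1, 0, 0, 1], giving D = diag(2, 1, 0, 0, 1) and L = D - A. The multiplicity of 0 as a Laplacian eigenvalue equals the number of connected components. The 3 zero eigenvalues correspond to the 3 connected components. The eigenvalues sum to 4, which equals trace(L) = 2|E|.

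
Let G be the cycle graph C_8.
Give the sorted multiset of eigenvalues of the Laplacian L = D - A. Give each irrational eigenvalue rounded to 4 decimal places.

The graph has 8 vertices and degree multiset [2, 2, 2, 2, 2, 2, 2, 2]; D is the diagonal matrix of degrees and L = D - A. L is symmetric positive semidefinite, so every eigenvalue is real and nonnegative. The single zero eigenvalue shows the graph is connected.

[0, 0.5858, 0.5858, 2, 2, 3.4142, 3.4142, 4]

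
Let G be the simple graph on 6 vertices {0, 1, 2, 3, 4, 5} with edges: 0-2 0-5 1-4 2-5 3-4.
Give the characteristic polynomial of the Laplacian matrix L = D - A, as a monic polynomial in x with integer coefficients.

x^6 - 10x^5 + 36x^4 - 54x^3 + 27x^2

With the vertex order [0, 1, 2, 3, 4, 5], the degrees are [2, 1, 2, 1, 2, 2], giving D = diag(2, 1, 2, 1, 2, 2) and L = D - A. The eigenvalues of L are [0, 0, 1, 3, 3, 3]; the characteristic polynomial is the product of (x - lambda_i), which multiplies out to x^6 - 10x^5 + 36x^4 - 54x^3 + 27x^2. The coefficient of x^5 equals -trace(L) = -10, matching the sum of degrees. The eigenvalues sum to 10, which equals trace(L) = 2|E|.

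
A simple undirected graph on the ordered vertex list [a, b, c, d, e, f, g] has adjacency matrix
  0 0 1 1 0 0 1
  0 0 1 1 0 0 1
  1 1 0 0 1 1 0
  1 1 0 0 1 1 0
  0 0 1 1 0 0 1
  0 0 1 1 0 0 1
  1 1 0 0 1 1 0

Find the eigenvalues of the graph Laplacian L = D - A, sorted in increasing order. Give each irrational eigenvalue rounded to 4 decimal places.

[0, 3, 3, 3, 4, 4, 7]

With the vertex order [a, b, c, d, e, f, g], the degrees are [3, 3, 4, 4, 3, 3, 4], giving D = diag(3, 3, 4, 4, 3, 3, 4) and L = D - A. L is symmetric positive semidefinite, so every eigenvalue is real and nonnegative.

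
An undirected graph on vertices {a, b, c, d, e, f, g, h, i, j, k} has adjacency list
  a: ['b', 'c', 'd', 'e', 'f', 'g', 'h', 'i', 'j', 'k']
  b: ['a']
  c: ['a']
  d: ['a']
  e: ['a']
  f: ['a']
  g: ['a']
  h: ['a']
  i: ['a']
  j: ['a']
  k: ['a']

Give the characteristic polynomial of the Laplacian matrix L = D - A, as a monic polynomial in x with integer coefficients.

With the vertex order [a, b, c, d, e, f, g, h, i, j, k], the degrees are [10, 1, 1, 1, 1, 1, 1, 1, 1, 1, 1], giving D = diag(10, 1, 1, 1, 1, 1, 1, 1, 1, 1, 1) and L = D - A. L has integer entries, so p(x) = det(xI - L) has integer coefficients. Expanding the determinant yields x^11 - 20x^10 + 135x^9 - 480x^8 + 1050x^7 - 1512x^6 + 1470x^5 - 960x^4 + 405x^3 - 100x^2 + 11x. The constant term is 0 because L is singular (the all-ones vector lies in its kernel). The largest eigenvalue, 11, is at most the vertex count 11.

x^11 - 20x^10 + 135x^9 - 480x^8 + 1050x^7 - 1512x^6 + 1470x^5 - 960x^4 + 405x^3 - 100x^2 + 11x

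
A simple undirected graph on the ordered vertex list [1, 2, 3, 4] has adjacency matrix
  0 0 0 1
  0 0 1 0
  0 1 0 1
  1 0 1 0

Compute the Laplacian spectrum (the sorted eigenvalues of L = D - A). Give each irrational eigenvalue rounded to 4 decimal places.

[0, 0.5858, 2, 3.4142]

With the vertex order [1, 2, 3, 4], the degrees are [1, 1, 2, 2], giving D = diag(1, 1, 2, 2) and L = D - A. Since every row of L sums to 0, the all-ones vector is in the kernel and 0 is an eigenvalue. The single zero eigenvalue shows the graph is connected.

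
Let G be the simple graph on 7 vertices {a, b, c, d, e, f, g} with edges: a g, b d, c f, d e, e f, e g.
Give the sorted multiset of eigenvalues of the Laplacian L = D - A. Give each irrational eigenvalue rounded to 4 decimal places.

[0, 0.3820, 0.3820, 1.5858, 2.6180, 2.6180, 4.4142]

With the vertex order [a, b, c, d, e, f, g], the degrees are [1, 1, 1, 2, 3, 2, 2], giving D = diag(1, 1, 1, 2, 3, 2, 2) and L = D - A. Diagonalising L (or applying a numerical eigensolver to the 7x7 matrix) gives the spectrum above. The single zero eigenvalue shows the graph is connected. There is one zero in the spectrum, matching the 1 component. The largest eigenvalue, 4.4142, is at most the vertex count 7.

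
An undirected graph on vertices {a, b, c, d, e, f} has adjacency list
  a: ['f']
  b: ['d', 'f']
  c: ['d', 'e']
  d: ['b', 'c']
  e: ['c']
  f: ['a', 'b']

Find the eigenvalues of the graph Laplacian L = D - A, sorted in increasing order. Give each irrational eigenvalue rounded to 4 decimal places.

[0, 0.2679, 1, 2, 3, 3.7321]

Reading degrees in the order [a, b, c, d, e, f] gives [1, 2, 2, 2, 1, 2]; set D = diag(1, 2, 2, 2, 1, 2) and form L = D - A. Diagonalising L (or applying a numerical eigensolver to the 6x6 matrix) gives the spectrum above. There is one zero in the spectrum, matching the 1 component.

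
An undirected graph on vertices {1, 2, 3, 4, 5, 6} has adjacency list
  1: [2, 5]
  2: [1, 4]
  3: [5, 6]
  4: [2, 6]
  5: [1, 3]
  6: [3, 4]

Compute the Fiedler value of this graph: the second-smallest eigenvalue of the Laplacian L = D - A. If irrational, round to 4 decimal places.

1

With the vertex order [1, 2, 3, 4, 5, 6], the degrees are [2, 2, 2, 2, 2, 2], giving D = diag(2, 2, 2, 2, 2, 2) and L = D - A. The smallest Laplacian eigenvalue is always 0. The next one, lambda_2 = 1, measures how hard the graph is to disconnect: larger values mean better connectivity. By the matrix-tree theorem the graph has (1/6) * product of the nonzero eigenvalues = 6 spanning trees.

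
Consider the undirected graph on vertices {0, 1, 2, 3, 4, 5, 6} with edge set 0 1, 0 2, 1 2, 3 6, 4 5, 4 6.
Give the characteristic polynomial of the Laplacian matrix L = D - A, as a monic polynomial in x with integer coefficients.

x^7 - 12x^6 + 55x^5 - 118x^4 + 114x^3 - 36x^2

With the vertex order [0, 1, 2, 3, 4, 5, 6], the degrees are [2, 2, 2, 1, 2, 1, 2], giving D = diag(2, 2, 2, 1, 2, 1, 2) and L = D - A. Computing det(xI - L) by cofactor expansion (or equivalently via sum-over-permutations) gives x^7 - 12x^6 + 55x^5 - 118x^4 + 114x^3 - 36x^2. The coefficient of x^6 equals -trace(L) = -12, matching the sum of degrees. The largest eigenvalue, 3.4142, is at most the vertex count 7.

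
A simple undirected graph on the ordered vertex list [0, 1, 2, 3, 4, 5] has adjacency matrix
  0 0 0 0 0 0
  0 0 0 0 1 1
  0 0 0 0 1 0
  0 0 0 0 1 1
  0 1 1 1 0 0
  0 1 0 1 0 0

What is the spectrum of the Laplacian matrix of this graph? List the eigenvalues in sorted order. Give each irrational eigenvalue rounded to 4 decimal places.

[0, 0, 0.8299, 2, 2.6889, 4.4812]

Reading degrees in the order [0, 1, 2, 3, 4, 5] gives [0, 2, 1, 2, 3, 2]; set D = diag(0, 2, 1, 2, 3, 2) and form L = D - A. L is symmetric positive semidefinite, so every eigenvalue is real and nonnegative. The 2 zero eigenvalues correspond to the 2 connected components.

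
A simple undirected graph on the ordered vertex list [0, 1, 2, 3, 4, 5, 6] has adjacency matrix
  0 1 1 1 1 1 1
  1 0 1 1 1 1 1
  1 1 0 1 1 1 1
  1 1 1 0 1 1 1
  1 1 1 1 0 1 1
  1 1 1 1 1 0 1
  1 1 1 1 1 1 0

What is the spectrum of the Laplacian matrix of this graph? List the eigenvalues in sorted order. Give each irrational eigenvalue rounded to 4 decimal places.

With the vertex order [0, 1, 2, 3, 4, 5, 6], the degrees are [6, 6, 6, 6, 6, 6, 6], giving D = diag(6, 6, 6, 6, 6, 6, 6) and L = D - A. The multiplicity of 0 as a Laplacian eigenvalue equals the number of connected components. The single zero eigenvalue shows the graph is connected. There is one zero in the spectrum, matching the 1 component. The largest eigenvalue, 7, is at most the vertex count 7.

[0, 7, 7, 7, 7, 7, 7]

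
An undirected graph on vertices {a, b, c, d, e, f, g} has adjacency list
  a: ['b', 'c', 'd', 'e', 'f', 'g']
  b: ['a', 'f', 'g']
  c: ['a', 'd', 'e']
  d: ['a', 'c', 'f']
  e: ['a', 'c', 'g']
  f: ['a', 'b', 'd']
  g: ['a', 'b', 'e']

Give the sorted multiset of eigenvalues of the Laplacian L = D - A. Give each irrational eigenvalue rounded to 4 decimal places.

Reading degrees in the order [a, b, c, d, e, f, g] gives [6, 3, 3, 3, 3, 3, 3]; set D = diag(6, 3, 3, 3, 3, 3, 3) and form L = D - A. L is symmetric positive semidefinite, so every eigenvalue is real and nonnegative. By the matrix-tree theorem the graph has (1/7) * product of the nonzero eigenvalues = 320 spanning trees.

[0, 2, 2, 4, 4, 5, 7]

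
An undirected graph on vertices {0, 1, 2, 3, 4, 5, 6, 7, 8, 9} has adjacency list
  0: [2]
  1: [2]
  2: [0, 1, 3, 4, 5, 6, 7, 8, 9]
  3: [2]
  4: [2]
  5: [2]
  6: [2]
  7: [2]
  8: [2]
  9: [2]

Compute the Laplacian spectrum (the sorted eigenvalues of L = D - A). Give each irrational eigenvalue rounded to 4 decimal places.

With the vertex order [0, 1, 2, 3, 4, 5, 6, 7, 8, 9], the degrees are [1, 1, 9, 1, 1, 1, 1, 1, 1, 1], giving D = diag(1, 1, 9, 1, 1, 1, 1, 1, 1, 1) and L = D - A. Diagonalising L (or applying a numerical eigensolver to the 10x10 matrix) gives the spectrum above. The single zero eigenvalue shows the graph is connected. The eigenvalues sum to 18, which equals trace(L) = 2|E|. There is one zero in the spectrum, matching the 1 component.

[0, 1, 1, 1, 1, 1, 1, 1, 1, 10]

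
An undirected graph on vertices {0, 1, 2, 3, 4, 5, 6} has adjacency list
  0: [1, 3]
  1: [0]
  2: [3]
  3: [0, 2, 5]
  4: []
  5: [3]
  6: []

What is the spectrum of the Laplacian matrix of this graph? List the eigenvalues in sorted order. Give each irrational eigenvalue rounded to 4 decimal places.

[0, 0, 0, 0.5188, 1, 2.3111, 4.1701]

With the vertex order [0, 1, 2, 3, 4, 5, 6], the degrees are [2, 1, 1, 3, 0, 1, 0], giving D = diag(2, 1, 1, 3, 0, 1, 0) and L = D - A. The multiplicity of 0 as a Laplacian eigenvalue equals the number of connected components. The 3 zero eigenvalues correspond to the 3 connected components. The largest eigenvalue, 4.1701, is at most the vertex count 7.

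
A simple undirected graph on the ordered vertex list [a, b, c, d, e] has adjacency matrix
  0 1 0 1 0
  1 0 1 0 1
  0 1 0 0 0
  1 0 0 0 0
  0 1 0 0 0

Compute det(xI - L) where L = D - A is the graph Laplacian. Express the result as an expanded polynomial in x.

Reading degrees in the order [a, b, c, d, e] gives [2, 3, 1, 1, 1]; set D = diag(2, 3, 1, 1, 1) and form L = D - A. L has integer entries, so p(x) = det(xI - L) has integer coefficients. Expanding the determinant yields x^5 - 8x^4 + 20x^3 - 18x^2 + 5x. The coefficient of x^4 equals -trace(L) = -8, matching the sum of degrees. There is one zero in the spectrum, matching the 1 component. By the matrix-tree theorem the graph has (1/5) * product of the nonzero eigenvalues = 1 spanning tree.

x^5 - 8x^4 + 20x^3 - 18x^2 + 5x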